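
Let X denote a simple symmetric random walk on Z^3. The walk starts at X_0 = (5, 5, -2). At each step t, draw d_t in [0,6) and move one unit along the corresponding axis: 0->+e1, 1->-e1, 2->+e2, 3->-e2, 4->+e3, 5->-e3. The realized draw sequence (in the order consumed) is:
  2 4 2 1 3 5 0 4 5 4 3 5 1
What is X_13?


(4, 5, -2)

t=0: X=(5, 5, -2), d=2 → +e2, X_1=(5, 6, -2)
t=1: X=(5, 6, -2), d=4 → +e3, X_2=(5, 6, -1)
t=2: X=(5, 6, -1), d=2 → +e2, X_3=(5, 7, -1)
t=3: X=(5, 7, -1), d=1 → -e1, X_4=(4, 7, -1)
t=4: X=(4, 7, -1), d=3 → -e2, X_5=(4, 6, -1)
t=5: X=(4, 6, -1), d=5 → -e3, X_6=(4, 6, -2)
t=6: X=(4, 6, -2), d=0 → +e1, X_7=(5, 6, -2)
t=7: X=(5, 6, -2), d=4 → +e3, X_8=(5, 6, -1)
t=8: X=(5, 6, -1), d=5 → -e3, X_9=(5, 6, -2)
t=9: X=(5, 6, -2), d=4 → +e3, X_10=(5, 6, -1)
t=10: X=(5, 6, -1), d=3 → -e2, X_11=(5, 5, -1)
t=11: X=(5, 5, -1), d=5 → -e3, X_12=(5, 5, -2)
t=12: X=(5, 5, -2), d=1 → -e1, X_13=(4, 5, -2)


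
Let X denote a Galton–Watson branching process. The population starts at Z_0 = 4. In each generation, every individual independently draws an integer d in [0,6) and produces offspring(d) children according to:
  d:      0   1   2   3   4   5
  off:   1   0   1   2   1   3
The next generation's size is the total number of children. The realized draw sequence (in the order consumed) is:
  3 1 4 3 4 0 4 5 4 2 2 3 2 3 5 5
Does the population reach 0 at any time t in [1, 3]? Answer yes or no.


no

gen 0: Z_0=4, draws=[3, 1, 4, 3], offspring=[2, 0, 1, 2], Z_1=5
gen 1: Z_1=5, draws=[4, 0, 4, 5, 4], offspring=[1, 1, 1, 3, 1], Z_2=7
gen 2: Z_2=7, draws=[2, 2, 3, 2, 3, 5, 5], offspring=[1, 1, 2, 1, 2, 3, 3], Z_3=13


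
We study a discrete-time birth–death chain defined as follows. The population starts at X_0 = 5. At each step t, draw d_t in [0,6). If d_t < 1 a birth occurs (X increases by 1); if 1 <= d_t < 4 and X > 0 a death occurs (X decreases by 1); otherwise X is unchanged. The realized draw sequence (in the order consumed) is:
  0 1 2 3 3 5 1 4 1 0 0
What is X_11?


2

t=0: X=5, d=0 → birth, X_1=6
t=1: X=6, d=1 → death, X_2=5
t=2: X=5, d=2 → death, X_3=4
t=3: X=4, d=3 → death, X_4=3
t=4: X=3, d=3 → death, X_5=2
t=5: X=2, d=5 → hold, X_6=2
t=6: X=2, d=1 → death, X_7=1
t=7: X=1, d=4 → hold, X_8=1
t=8: X=1, d=1 → death, X_9=0
t=9: X=0, d=0 → birth, X_10=1
t=10: X=1, d=0 → birth, X_11=2


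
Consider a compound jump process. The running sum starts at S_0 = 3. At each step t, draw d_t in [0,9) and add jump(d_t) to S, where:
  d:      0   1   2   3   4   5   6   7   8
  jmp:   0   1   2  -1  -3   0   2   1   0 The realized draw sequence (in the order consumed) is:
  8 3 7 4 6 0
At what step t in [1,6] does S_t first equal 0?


t=0: S=3, d=8, jump=0, S_1=3
t=1: S=3, d=3, jump=-1, S_2=2
t=2: S=2, d=7, jump=1, S_3=3
t=3: S=3, d=4, jump=-3, S_4=0
t=4: S=0, d=6, jump=2, S_5=2
t=5: S=2, d=0, jump=0, S_6=2

4


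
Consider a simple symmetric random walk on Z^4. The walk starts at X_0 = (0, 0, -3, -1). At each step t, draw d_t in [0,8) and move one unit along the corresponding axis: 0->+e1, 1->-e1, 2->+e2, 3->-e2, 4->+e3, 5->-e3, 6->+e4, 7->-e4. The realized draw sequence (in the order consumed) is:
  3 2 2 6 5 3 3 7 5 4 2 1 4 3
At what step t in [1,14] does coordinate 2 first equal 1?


t=0: X=(0, 0, -3, -1), d=3 → -e2, X_1=(0, -1, -3, -1)
t=1: X=(0, -1, -3, -1), d=2 → +e2, X_2=(0, 0, -3, -1)
t=2: X=(0, 0, -3, -1), d=2 → +e2, X_3=(0, 1, -3, -1)
t=3: X=(0, 1, -3, -1), d=6 → +e4, X_4=(0, 1, -3, 0)
t=4: X=(0, 1, -3, 0), d=5 → -e3, X_5=(0, 1, -4, 0)
t=5: X=(0, 1, -4, 0), d=3 → -e2, X_6=(0, 0, -4, 0)
t=6: X=(0, 0, -4, 0), d=3 → -e2, X_7=(0, -1, -4, 0)
t=7: X=(0, -1, -4, 0), d=7 → -e4, X_8=(0, -1, -4, -1)
t=8: X=(0, -1, -4, -1), d=5 → -e3, X_9=(0, -1, -5, -1)
t=9: X=(0, -1, -5, -1), d=4 → +e3, X_10=(0, -1, -4, -1)
t=10: X=(0, -1, -4, -1), d=2 → +e2, X_11=(0, 0, -4, -1)
t=11: X=(0, 0, -4, -1), d=1 → -e1, X_12=(-1, 0, -4, -1)
t=12: X=(-1, 0, -4, -1), d=4 → +e3, X_13=(-1, 0, -3, -1)
t=13: X=(-1, 0, -3, -1), d=3 → -e2, X_14=(-1, -1, -3, -1)

3


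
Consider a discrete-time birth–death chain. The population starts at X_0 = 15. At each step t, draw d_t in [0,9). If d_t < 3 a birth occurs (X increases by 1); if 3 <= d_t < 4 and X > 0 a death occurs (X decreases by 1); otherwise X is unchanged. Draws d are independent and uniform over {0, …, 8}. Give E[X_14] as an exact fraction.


163/9

X can drop by at most 1 per step and X_0 = 15 > T = 14, so X_t >= 15 − t >= 1 > 0 for every t <= 14: the floor at 0 (the 'and X > 0' condition) never binds. Hence X_14 = X_0 + Σ_{t<14} Y_t with i.i.d. increments Y_t = y(d_t) ∈ {+1, −1, 0}.
Outcome values over d=0..8: [1, 1, 1, -1, 0, 0, 0, 0, 0]
Σy = 2, Σy² = 4, M = 9
μ = 2/9 = 2/9,  σ² = 4/9 − (2/9)² = 32/81
E[X_14] = 15 + 14·(2/9) = 163/9


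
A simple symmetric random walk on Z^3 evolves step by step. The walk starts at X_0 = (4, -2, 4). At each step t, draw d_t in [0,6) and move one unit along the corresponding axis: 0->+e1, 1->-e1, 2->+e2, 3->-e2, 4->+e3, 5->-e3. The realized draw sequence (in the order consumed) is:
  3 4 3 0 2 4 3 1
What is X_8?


(4, -4, 6)

t=0: X=(4, -2, 4), d=3 → -e2, X_1=(4, -3, 4)
t=1: X=(4, -3, 4), d=4 → +e3, X_2=(4, -3, 5)
t=2: X=(4, -3, 5), d=3 → -e2, X_3=(4, -4, 5)
t=3: X=(4, -4, 5), d=0 → +e1, X_4=(5, -4, 5)
t=4: X=(5, -4, 5), d=2 → +e2, X_5=(5, -3, 5)
t=5: X=(5, -3, 5), d=4 → +e3, X_6=(5, -3, 6)
t=6: X=(5, -3, 6), d=3 → -e2, X_7=(5, -4, 6)
t=7: X=(5, -4, 6), d=1 → -e1, X_8=(4, -4, 6)


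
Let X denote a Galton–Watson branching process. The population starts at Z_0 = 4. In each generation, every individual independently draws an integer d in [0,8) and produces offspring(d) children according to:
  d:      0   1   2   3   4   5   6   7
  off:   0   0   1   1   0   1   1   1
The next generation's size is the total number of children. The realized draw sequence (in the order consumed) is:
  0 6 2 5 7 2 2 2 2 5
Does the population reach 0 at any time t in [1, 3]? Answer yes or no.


no

gen 0: Z_0=4, draws=[0, 6, 2, 5], offspring=[0, 1, 1, 1], Z_1=3
gen 1: Z_1=3, draws=[7, 2, 2], offspring=[1, 1, 1], Z_2=3
gen 2: Z_2=3, draws=[2, 2, 5], offspring=[1, 1, 1], Z_3=3


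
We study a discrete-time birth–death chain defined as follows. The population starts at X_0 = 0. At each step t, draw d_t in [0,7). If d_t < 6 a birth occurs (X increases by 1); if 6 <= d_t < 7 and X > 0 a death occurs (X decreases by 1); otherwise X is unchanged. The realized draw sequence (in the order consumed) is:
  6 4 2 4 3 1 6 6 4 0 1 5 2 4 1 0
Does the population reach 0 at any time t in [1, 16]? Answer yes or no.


yes

t=0: X=0, d=6 → hold, X_1=0
t=1: X=0, d=4 → birth, X_2=1
t=2: X=1, d=2 → birth, X_3=2
t=3: X=2, d=4 → birth, X_4=3
t=4: X=3, d=3 → birth, X_5=4
t=5: X=4, d=1 → birth, X_6=5
t=6: X=5, d=6 → death, X_7=4
t=7: X=4, d=6 → death, X_8=3
t=8: X=3, d=4 → birth, X_9=4
t=9: X=4, d=0 → birth, X_10=5
t=10: X=5, d=1 → birth, X_11=6
t=11: X=6, d=5 → birth, X_12=7
t=12: X=7, d=2 → birth, X_13=8
t=13: X=8, d=4 → birth, X_14=9
t=14: X=9, d=1 → birth, X_15=10
t=15: X=10, d=0 → birth, X_16=11


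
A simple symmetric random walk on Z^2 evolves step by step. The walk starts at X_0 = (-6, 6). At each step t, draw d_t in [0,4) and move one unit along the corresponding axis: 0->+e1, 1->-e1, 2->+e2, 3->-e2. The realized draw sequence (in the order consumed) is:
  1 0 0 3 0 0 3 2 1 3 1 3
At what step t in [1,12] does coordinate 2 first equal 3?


t=0: X=(-6, 6), d=1 → -e1, X_1=(-7, 6)
t=1: X=(-7, 6), d=0 → +e1, X_2=(-6, 6)
t=2: X=(-6, 6), d=0 → +e1, X_3=(-5, 6)
t=3: X=(-5, 6), d=3 → -e2, X_4=(-5, 5)
t=4: X=(-5, 5), d=0 → +e1, X_5=(-4, 5)
t=5: X=(-4, 5), d=0 → +e1, X_6=(-3, 5)
t=6: X=(-3, 5), d=3 → -e2, X_7=(-3, 4)
t=7: X=(-3, 4), d=2 → +e2, X_8=(-3, 5)
t=8: X=(-3, 5), d=1 → -e1, X_9=(-4, 5)
t=9: X=(-4, 5), d=3 → -e2, X_10=(-4, 4)
t=10: X=(-4, 4), d=1 → -e1, X_11=(-5, 4)
t=11: X=(-5, 4), d=3 → -e2, X_12=(-5, 3)

12


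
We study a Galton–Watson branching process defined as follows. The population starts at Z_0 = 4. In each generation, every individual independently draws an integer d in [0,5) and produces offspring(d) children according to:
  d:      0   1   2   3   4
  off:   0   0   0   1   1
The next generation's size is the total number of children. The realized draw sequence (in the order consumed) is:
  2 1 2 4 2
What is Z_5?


0

gen 0: Z_0=4, draws=[2, 1, 2, 4], offspring=[0, 0, 0, 1], Z_1=1
gen 1: Z_1=1, draws=[2], offspring=[0], Z_2=0
gen 2: Z_2=0, draws=[], offspring=[], Z_3=0
gen 3: Z_3=0, draws=[], offspring=[], Z_4=0
gen 4: Z_4=0, draws=[], offspring=[], Z_5=0


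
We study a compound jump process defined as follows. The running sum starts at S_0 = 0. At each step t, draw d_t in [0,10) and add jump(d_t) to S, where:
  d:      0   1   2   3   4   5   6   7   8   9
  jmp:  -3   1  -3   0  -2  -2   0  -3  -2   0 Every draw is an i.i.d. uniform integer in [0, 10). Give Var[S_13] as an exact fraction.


Outcome values over d=0..9: [-3, 1, -3, 0, -2, -2, 0, -3, -2, 0]
Σy = -14, Σy² = 40, M = 10
μ = -14/10 = -7/5,  σ² = 40/10 − (-7/5)² = 51/25
Independent increments: Var[S_13] = 13·σ² = 13·(51/25) = 663/25

663/25


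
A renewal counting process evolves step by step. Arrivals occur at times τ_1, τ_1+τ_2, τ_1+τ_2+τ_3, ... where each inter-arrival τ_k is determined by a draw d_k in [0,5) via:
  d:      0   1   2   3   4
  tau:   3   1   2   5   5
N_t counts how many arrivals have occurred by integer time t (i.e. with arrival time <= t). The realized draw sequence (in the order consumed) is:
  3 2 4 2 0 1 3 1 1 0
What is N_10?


2

draw d_1=3: τ_1=5, arrival time A_1=5
draw d_2=2: τ_2=2, arrival time A_2=7
draw d_3=4: τ_3=5, arrival time A_3=12
draw d_4=2: τ_4=2, arrival time A_4=14
draw d_5=0: τ_5=3, arrival time A_5=17
draw d_6=1: τ_6=1, arrival time A_6=18
draw d_7=3: τ_7=5, arrival time A_7=23
draw d_8=1: τ_8=1, arrival time A_8=24
draw d_9=1: τ_9=1, arrival time A_9=25
draw d_10=0: τ_10=3, arrival time A_10=28
N_t over t=0..10: 0:0 1:0 2:0 3:0 4:0 5:1 6:1 7:2 8:2 9:2 10:2


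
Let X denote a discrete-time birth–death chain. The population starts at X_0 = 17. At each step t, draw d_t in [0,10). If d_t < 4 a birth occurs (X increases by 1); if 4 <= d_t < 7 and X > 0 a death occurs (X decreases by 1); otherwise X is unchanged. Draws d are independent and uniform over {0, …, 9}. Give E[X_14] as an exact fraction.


92/5

X can drop by at most 1 per step and X_0 = 17 > T = 14, so X_t >= 17 − t >= 3 > 0 for every t <= 14: the floor at 0 (the 'and X > 0' condition) never binds. Hence X_14 = X_0 + Σ_{t<14} Y_t with i.i.d. increments Y_t = y(d_t) ∈ {+1, −1, 0}.
Outcome values over d=0..9: [1, 1, 1, 1, -1, -1, -1, 0, 0, 0]
Σy = 1, Σy² = 7, M = 10
μ = 1/10 = 1/10,  σ² = 7/10 − (1/10)² = 69/100
E[X_14] = 17 + 14·(1/10) = 92/5


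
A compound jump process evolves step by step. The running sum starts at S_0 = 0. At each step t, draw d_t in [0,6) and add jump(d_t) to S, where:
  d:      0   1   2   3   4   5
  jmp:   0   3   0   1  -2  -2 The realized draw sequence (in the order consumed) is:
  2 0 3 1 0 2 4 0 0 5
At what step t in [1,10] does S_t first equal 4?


t=0: S=0, d=2, jump=0, S_1=0
t=1: S=0, d=0, jump=0, S_2=0
t=2: S=0, d=3, jump=1, S_3=1
t=3: S=1, d=1, jump=3, S_4=4
t=4: S=4, d=0, jump=0, S_5=4
t=5: S=4, d=2, jump=0, S_6=4
t=6: S=4, d=4, jump=-2, S_7=2
t=7: S=2, d=0, jump=0, S_8=2
t=8: S=2, d=0, jump=0, S_9=2
t=9: S=2, d=5, jump=-2, S_10=0

4


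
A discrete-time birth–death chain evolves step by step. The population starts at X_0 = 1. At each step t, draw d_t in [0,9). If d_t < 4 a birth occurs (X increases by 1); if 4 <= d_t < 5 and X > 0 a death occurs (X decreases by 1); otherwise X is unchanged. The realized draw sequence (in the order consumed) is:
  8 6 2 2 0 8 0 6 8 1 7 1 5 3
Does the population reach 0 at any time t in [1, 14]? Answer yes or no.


no

t=0: X=1, d=8 → hold, X_1=1
t=1: X=1, d=6 → hold, X_2=1
t=2: X=1, d=2 → birth, X_3=2
t=3: X=2, d=2 → birth, X_4=3
t=4: X=3, d=0 → birth, X_5=4
t=5: X=4, d=8 → hold, X_6=4
t=6: X=4, d=0 → birth, X_7=5
t=7: X=5, d=6 → hold, X_8=5
t=8: X=5, d=8 → hold, X_9=5
t=9: X=5, d=1 → birth, X_10=6
t=10: X=6, d=7 → hold, X_11=6
t=11: X=6, d=1 → birth, X_12=7
t=12: X=7, d=5 → hold, X_13=7
t=13: X=7, d=3 → birth, X_14=8


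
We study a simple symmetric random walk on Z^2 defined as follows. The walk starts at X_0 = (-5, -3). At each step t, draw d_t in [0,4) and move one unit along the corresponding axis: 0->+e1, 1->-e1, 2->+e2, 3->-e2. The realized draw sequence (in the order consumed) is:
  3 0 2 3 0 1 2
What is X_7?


(-4, -3)

t=0: X=(-5, -3), d=3 → -e2, X_1=(-5, -4)
t=1: X=(-5, -4), d=0 → +e1, X_2=(-4, -4)
t=2: X=(-4, -4), d=2 → +e2, X_3=(-4, -3)
t=3: X=(-4, -3), d=3 → -e2, X_4=(-4, -4)
t=4: X=(-4, -4), d=0 → +e1, X_5=(-3, -4)
t=5: X=(-3, -4), d=1 → -e1, X_6=(-4, -4)
t=6: X=(-4, -4), d=2 → +e2, X_7=(-4, -3)


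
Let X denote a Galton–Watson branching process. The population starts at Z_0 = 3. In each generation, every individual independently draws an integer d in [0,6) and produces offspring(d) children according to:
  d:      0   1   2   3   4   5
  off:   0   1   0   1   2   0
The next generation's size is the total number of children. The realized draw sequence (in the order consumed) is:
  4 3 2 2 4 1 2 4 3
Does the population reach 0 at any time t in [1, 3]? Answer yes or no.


gen 0: Z_0=3, draws=[4, 3, 2], offspring=[2, 1, 0], Z_1=3
gen 1: Z_1=3, draws=[2, 4, 1], offspring=[0, 2, 1], Z_2=3
gen 2: Z_2=3, draws=[2, 4, 3], offspring=[0, 2, 1], Z_3=3

no


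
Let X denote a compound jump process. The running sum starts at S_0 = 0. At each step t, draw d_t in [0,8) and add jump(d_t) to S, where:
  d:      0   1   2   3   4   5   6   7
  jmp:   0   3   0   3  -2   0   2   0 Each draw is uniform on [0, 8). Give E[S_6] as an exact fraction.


9/2

Outcome values over d=0..7: [0, 3, 0, 3, -2, 0, 2, 0]
Σy = 6, Σy² = 26, M = 8
μ = 6/8 = 3/4,  σ² = 26/8 − (3/4)² = 43/16
E[S_6] = 0 + 6·(3/4) = 9/2


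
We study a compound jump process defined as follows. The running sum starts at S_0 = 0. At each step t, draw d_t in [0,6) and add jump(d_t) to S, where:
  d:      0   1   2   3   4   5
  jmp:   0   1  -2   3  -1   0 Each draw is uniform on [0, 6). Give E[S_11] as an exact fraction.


11/6

Outcome values over d=0..5: [0, 1, -2, 3, -1, 0]
Σy = 1, Σy² = 15, M = 6
μ = 1/6 = 1/6,  σ² = 15/6 − (1/6)² = 89/36
E[S_11] = 0 + 11·(1/6) = 11/6


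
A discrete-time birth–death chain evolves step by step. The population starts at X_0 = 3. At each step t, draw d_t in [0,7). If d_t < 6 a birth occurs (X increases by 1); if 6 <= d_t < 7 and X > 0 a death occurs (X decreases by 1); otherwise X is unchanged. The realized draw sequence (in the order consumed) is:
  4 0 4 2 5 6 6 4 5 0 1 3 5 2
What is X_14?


t=0: X=3, d=4 → birth, X_1=4
t=1: X=4, d=0 → birth, X_2=5
t=2: X=5, d=4 → birth, X_3=6
t=3: X=6, d=2 → birth, X_4=7
t=4: X=7, d=5 → birth, X_5=8
t=5: X=8, d=6 → death, X_6=7
t=6: X=7, d=6 → death, X_7=6
t=7: X=6, d=4 → birth, X_8=7
t=8: X=7, d=5 → birth, X_9=8
t=9: X=8, d=0 → birth, X_10=9
t=10: X=9, d=1 → birth, X_11=10
t=11: X=10, d=3 → birth, X_12=11
t=12: X=11, d=5 → birth, X_13=12
t=13: X=12, d=2 → birth, X_14=13

13


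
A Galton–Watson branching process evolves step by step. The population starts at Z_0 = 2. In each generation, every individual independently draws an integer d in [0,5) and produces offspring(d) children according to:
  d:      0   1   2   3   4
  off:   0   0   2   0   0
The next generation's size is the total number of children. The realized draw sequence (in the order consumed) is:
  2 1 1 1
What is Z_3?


0

gen 0: Z_0=2, draws=[2, 1], offspring=[2, 0], Z_1=2
gen 1: Z_1=2, draws=[1, 1], offspring=[0, 0], Z_2=0
gen 2: Z_2=0, draws=[], offspring=[], Z_3=0


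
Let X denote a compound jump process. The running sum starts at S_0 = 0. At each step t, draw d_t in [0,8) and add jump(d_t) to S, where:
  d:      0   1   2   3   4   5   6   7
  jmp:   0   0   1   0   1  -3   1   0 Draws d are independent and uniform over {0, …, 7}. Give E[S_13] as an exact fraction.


Outcome values over d=0..7: [0, 0, 1, 0, 1, -3, 1, 0]
Σy = 0, Σy² = 12, M = 8
μ = 0/8 = 0,  σ² = 12/8 − (0)² = 3/2
E[S_13] = 0 + 13·(0) = 0

0


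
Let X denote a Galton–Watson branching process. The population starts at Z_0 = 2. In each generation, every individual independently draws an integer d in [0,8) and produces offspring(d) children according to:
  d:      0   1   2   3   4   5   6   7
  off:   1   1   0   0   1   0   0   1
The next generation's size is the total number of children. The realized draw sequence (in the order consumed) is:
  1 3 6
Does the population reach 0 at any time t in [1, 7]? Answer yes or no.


yes

gen 0: Z_0=2, draws=[1, 3], offspring=[1, 0], Z_1=1
gen 1: Z_1=1, draws=[6], offspring=[0], Z_2=0
gen 2: Z_2=0, draws=[], offspring=[], Z_3=0
gen 3: Z_3=0, draws=[], offspring=[], Z_4=0
gen 4: Z_4=0, draws=[], offspring=[], Z_5=0
gen 5: Z_5=0, draws=[], offspring=[], Z_6=0
gen 6: Z_6=0, draws=[], offspring=[], Z_7=0


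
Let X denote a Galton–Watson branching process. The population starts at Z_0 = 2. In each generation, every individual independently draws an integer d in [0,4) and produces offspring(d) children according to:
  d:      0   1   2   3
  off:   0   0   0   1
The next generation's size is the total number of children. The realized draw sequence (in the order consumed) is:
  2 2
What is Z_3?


gen 0: Z_0=2, draws=[2, 2], offspring=[0, 0], Z_1=0
gen 1: Z_1=0, draws=[], offspring=[], Z_2=0
gen 2: Z_2=0, draws=[], offspring=[], Z_3=0

0


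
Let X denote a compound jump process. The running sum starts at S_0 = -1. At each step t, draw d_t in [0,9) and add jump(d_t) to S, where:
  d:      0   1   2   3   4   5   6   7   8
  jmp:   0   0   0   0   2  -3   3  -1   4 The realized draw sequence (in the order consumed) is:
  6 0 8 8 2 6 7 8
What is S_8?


16

t=0: S=-1, d=6, jump=3, S_1=2
t=1: S=2, d=0, jump=0, S_2=2
t=2: S=2, d=8, jump=4, S_3=6
t=3: S=6, d=8, jump=4, S_4=10
t=4: S=10, d=2, jump=0, S_5=10
t=5: S=10, d=6, jump=3, S_6=13
t=6: S=13, d=7, jump=-1, S_7=12
t=7: S=12, d=8, jump=4, S_8=16


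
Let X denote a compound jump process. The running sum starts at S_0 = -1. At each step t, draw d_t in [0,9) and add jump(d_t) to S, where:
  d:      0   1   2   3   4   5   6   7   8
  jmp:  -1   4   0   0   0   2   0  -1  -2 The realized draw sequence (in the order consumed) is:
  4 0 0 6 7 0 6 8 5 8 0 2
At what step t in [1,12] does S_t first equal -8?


t=0: S=-1, d=4, jump=0, S_1=-1
t=1: S=-1, d=0, jump=-1, S_2=-2
t=2: S=-2, d=0, jump=-1, S_3=-3
t=3: S=-3, d=6, jump=0, S_4=-3
t=4: S=-3, d=7, jump=-1, S_5=-4
t=5: S=-4, d=0, jump=-1, S_6=-5
t=6: S=-5, d=6, jump=0, S_7=-5
t=7: S=-5, d=8, jump=-2, S_8=-7
t=8: S=-7, d=5, jump=2, S_9=-5
t=9: S=-5, d=8, jump=-2, S_10=-7
t=10: S=-7, d=0, jump=-1, S_11=-8
t=11: S=-8, d=2, jump=0, S_12=-8

11


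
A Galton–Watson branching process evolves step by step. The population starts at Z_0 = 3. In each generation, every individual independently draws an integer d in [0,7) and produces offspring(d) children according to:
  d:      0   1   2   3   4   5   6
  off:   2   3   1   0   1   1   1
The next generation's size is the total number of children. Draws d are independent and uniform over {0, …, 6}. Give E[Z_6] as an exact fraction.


1594323/117649

Outcome values over d=0..6: [2, 3, 1, 0, 1, 1, 1]
Σy = 9, Σy² = 17, M = 7
μ = 9/7 = 9/7,  σ² = 17/7 − (9/7)² = 38/49
E[Z_0] = 3
E[Z_1] = 9/7·E[Z_0] = 27/7
E[Z_2] = 9/7·E[Z_1] = 243/49
E[Z_3] = 9/7·E[Z_2] = 2187/343
E[Z_4] = 9/7·E[Z_3] = 19683/2401
E[Z_5] = 9/7·E[Z_4] = 177147/16807
E[Z_6] = 9/7·E[Z_5] = 1594323/117649


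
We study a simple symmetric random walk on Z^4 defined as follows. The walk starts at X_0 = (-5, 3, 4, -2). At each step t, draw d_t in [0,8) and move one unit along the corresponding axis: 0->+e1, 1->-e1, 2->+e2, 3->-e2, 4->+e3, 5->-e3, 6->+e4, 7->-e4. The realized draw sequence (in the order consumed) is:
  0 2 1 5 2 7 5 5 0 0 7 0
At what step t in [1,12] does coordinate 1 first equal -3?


t=0: X=(-5, 3, 4, -2), d=0 → +e1, X_1=(-4, 3, 4, -2)
t=1: X=(-4, 3, 4, -2), d=2 → +e2, X_2=(-4, 4, 4, -2)
t=2: X=(-4, 4, 4, -2), d=1 → -e1, X_3=(-5, 4, 4, -2)
t=3: X=(-5, 4, 4, -2), d=5 → -e3, X_4=(-5, 4, 3, -2)
t=4: X=(-5, 4, 3, -2), d=2 → +e2, X_5=(-5, 5, 3, -2)
t=5: X=(-5, 5, 3, -2), d=7 → -e4, X_6=(-5, 5, 3, -3)
t=6: X=(-5, 5, 3, -3), d=5 → -e3, X_7=(-5, 5, 2, -3)
t=7: X=(-5, 5, 2, -3), d=5 → -e3, X_8=(-5, 5, 1, -3)
t=8: X=(-5, 5, 1, -3), d=0 → +e1, X_9=(-4, 5, 1, -3)
t=9: X=(-4, 5, 1, -3), d=0 → +e1, X_10=(-3, 5, 1, -3)
t=10: X=(-3, 5, 1, -3), d=7 → -e4, X_11=(-3, 5, 1, -4)
t=11: X=(-3, 5, 1, -4), d=0 → +e1, X_12=(-2, 5, 1, -4)

10


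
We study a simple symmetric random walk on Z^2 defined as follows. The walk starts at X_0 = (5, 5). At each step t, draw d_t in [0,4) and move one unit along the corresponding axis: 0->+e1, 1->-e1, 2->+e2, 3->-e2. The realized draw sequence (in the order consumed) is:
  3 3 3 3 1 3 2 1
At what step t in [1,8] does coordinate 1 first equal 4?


5

t=0: X=(5, 5), d=3 → -e2, X_1=(5, 4)
t=1: X=(5, 4), d=3 → -e2, X_2=(5, 3)
t=2: X=(5, 3), d=3 → -e2, X_3=(5, 2)
t=3: X=(5, 2), d=3 → -e2, X_4=(5, 1)
t=4: X=(5, 1), d=1 → -e1, X_5=(4, 1)
t=5: X=(4, 1), d=3 → -e2, X_6=(4, 0)
t=6: X=(4, 0), d=2 → +e2, X_7=(4, 1)
t=7: X=(4, 1), d=1 → -e1, X_8=(3, 1)


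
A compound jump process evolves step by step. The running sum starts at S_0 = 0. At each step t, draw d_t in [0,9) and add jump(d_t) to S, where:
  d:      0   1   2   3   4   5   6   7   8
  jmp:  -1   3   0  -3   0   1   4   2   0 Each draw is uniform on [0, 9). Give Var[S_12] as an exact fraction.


48

Outcome values over d=0..8: [-1, 3, 0, -3, 0, 1, 4, 2, 0]
Σy = 6, Σy² = 40, M = 9
μ = 6/9 = 2/3,  σ² = 40/9 − (2/3)² = 4
Independent increments: Var[S_12] = 12·σ² = 12·(4) = 48


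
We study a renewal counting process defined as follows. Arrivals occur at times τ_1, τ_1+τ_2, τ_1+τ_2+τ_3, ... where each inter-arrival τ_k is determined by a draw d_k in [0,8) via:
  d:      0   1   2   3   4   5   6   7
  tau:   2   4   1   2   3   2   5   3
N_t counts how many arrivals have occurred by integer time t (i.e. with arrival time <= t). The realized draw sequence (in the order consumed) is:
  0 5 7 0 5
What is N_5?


draw d_1=0: τ_1=2, arrival time A_1=2
draw d_2=5: τ_2=2, arrival time A_2=4
draw d_3=7: τ_3=3, arrival time A_3=7
draw d_4=0: τ_4=2, arrival time A_4=9
draw d_5=5: τ_5=2, arrival time A_5=11
N_t over t=0..5: 0:0 1:0 2:1 3:1 4:2 5:2

2


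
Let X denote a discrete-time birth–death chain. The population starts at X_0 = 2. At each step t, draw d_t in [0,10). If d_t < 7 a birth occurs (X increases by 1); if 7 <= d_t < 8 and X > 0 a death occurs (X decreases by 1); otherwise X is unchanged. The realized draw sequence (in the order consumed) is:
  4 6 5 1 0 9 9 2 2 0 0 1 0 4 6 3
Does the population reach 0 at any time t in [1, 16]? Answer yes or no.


t=0: X=2, d=4 → birth, X_1=3
t=1: X=3, d=6 → birth, X_2=4
t=2: X=4, d=5 → birth, X_3=5
t=3: X=5, d=1 → birth, X_4=6
t=4: X=6, d=0 → birth, X_5=7
t=5: X=7, d=9 → hold, X_6=7
t=6: X=7, d=9 → hold, X_7=7
t=7: X=7, d=2 → birth, X_8=8
t=8: X=8, d=2 → birth, X_9=9
t=9: X=9, d=0 → birth, X_10=10
t=10: X=10, d=0 → birth, X_11=11
t=11: X=11, d=1 → birth, X_12=12
t=12: X=12, d=0 → birth, X_13=13
t=13: X=13, d=4 → birth, X_14=14
t=14: X=14, d=6 → birth, X_15=15
t=15: X=15, d=3 → birth, X_16=16

no


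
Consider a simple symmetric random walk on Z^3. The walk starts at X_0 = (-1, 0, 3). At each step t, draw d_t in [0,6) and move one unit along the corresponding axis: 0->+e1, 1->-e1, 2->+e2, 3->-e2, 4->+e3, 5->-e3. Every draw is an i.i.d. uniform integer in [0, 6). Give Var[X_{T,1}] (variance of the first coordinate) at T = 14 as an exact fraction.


14/3

Outcome values over d=0..5: [1, -1, 0, 0, 0, 0]
Σy = 0, Σy² = 2, M = 6
μ = 0/6 = 0,  σ² = 2/6 − (0)² = 1/3
Independent increments: Var[X_14] = 14·σ² = 14·(1/3) = 14/3


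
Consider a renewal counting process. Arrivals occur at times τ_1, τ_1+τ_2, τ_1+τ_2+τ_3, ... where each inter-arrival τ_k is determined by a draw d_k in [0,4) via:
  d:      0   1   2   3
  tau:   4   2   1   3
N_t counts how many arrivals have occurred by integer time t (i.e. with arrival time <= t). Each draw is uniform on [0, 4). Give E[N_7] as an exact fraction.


Inter-arrival values over d=0..3: [4, 2, 1, 3]
Each d has probability 1/4, so the pmf of τ is: f(1) = 1/4, f(2) = 1/4, f(3) = 1/4, f(4) = 1/4
Renewal equation for m(n) = E[N_n]: condition on τ_1 = k (if k <= n, one arrival plus a fresh copy on the remaining n−k steps): m(n) = F(n) + Σ_{k<=n} f(k)·m(n−k), where F(n) = P(τ <= n) and m(0) = 0
m(1) = F(1) = 1/4
m(2) = F(2) + f(1)·m(1) = 1/2 + 1/4·1/4 = 9/16
m(3) = F(3) + f(1)·m(2) + f(2)·m(1) = 3/4 + 1/4·9/16 + 1/4·1/4 = 61/64
m(4) = F(4) + f(1)·m(3) + f(2)·m(2) + f(3)·m(1) = 1 + 1/4·61/64 + 1/4·9/16 + 1/4·1/4 = 369/256
m(5) = F(5) + f(1)·m(4) + f(2)·m(3) + f(3)·m(2) + f(4)·m(1) = 1 + 1/4·369/256 + 1/4·61/64 + 1/4·9/16 + 1/4·1/4 = 1845/1024
m(6) = F(6) + f(1)·m(5) + f(2)·m(4) + f(3)·m(3) + f(4)·m(2) = 1 + 1/4·1845/1024 + 1/4·369/256 + 1/4·61/64 + 1/4·9/16 = 8969/4096
m(7) = F(7) + f(1)·m(6) + f(2)·m(5) + f(3)·m(4) + f(4)·m(3) = 1 + 1/4·8969/4096 + 1/4·1845/1024 + 1/4·369/256 + 1/4·61/64 = 42541/16384
E[N_7] = m(7) = 42541/16384

42541/16384


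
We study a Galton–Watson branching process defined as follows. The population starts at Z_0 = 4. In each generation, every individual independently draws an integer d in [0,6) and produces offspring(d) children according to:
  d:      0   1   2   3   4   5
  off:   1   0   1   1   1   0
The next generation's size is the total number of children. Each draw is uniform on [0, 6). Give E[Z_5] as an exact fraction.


128/243

Outcome values over d=0..5: [1, 0, 1, 1, 1, 0]
Σy = 4, Σy² = 4, M = 6
μ = 4/6 = 2/3,  σ² = 4/6 − (2/3)² = 2/9
E[Z_0] = 4
E[Z_1] = 2/3·E[Z_0] = 8/3
E[Z_2] = 2/3·E[Z_1] = 16/9
E[Z_3] = 2/3·E[Z_2] = 32/27
E[Z_4] = 2/3·E[Z_3] = 64/81
E[Z_5] = 2/3·E[Z_4] = 128/243


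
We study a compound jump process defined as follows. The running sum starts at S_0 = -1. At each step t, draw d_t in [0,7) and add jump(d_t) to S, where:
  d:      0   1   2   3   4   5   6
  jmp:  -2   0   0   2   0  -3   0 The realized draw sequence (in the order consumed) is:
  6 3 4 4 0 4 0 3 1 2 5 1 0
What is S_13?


t=0: S=-1, d=6, jump=0, S_1=-1
t=1: S=-1, d=3, jump=2, S_2=1
t=2: S=1, d=4, jump=0, S_3=1
t=3: S=1, d=4, jump=0, S_4=1
t=4: S=1, d=0, jump=-2, S_5=-1
t=5: S=-1, d=4, jump=0, S_6=-1
t=6: S=-1, d=0, jump=-2, S_7=-3
t=7: S=-3, d=3, jump=2, S_8=-1
t=8: S=-1, d=1, jump=0, S_9=-1
t=9: S=-1, d=2, jump=0, S_10=-1
t=10: S=-1, d=5, jump=-3, S_11=-4
t=11: S=-4, d=1, jump=0, S_12=-4
t=12: S=-4, d=0, jump=-2, S_13=-6

-6


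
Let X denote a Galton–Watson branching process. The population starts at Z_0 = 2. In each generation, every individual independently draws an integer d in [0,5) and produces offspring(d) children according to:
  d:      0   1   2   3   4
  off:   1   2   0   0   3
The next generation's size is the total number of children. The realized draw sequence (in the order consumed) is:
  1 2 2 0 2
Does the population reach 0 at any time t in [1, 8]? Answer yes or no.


gen 0: Z_0=2, draws=[1, 2], offspring=[2, 0], Z_1=2
gen 1: Z_1=2, draws=[2, 0], offspring=[0, 1], Z_2=1
gen 2: Z_2=1, draws=[2], offspring=[0], Z_3=0
gen 3: Z_3=0, draws=[], offspring=[], Z_4=0
gen 4: Z_4=0, draws=[], offspring=[], Z_5=0
gen 5: Z_5=0, draws=[], offspring=[], Z_6=0
gen 6: Z_6=0, draws=[], offspring=[], Z_7=0
gen 7: Z_7=0, draws=[], offspring=[], Z_8=0

yes


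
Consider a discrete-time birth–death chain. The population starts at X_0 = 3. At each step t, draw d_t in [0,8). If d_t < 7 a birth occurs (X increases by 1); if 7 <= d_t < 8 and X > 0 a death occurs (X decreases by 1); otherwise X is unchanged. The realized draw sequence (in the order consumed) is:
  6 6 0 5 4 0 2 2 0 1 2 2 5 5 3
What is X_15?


t=0: X=3, d=6 → birth, X_1=4
t=1: X=4, d=6 → birth, X_2=5
t=2: X=5, d=0 → birth, X_3=6
t=3: X=6, d=5 → birth, X_4=7
t=4: X=7, d=4 → birth, X_5=8
t=5: X=8, d=0 → birth, X_6=9
t=6: X=9, d=2 → birth, X_7=10
t=7: X=10, d=2 → birth, X_8=11
t=8: X=11, d=0 → birth, X_9=12
t=9: X=12, d=1 → birth, X_10=13
t=10: X=13, d=2 → birth, X_11=14
t=11: X=14, d=2 → birth, X_12=15
t=12: X=15, d=5 → birth, X_13=16
t=13: X=16, d=5 → birth, X_14=17
t=14: X=17, d=3 → birth, X_15=18

18


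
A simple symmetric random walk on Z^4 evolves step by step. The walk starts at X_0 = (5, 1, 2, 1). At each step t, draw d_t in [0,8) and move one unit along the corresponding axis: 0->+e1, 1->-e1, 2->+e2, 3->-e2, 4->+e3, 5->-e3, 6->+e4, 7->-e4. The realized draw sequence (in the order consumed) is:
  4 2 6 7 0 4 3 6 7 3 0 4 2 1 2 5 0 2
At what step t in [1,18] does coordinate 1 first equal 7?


11

t=0: X=(5, 1, 2, 1), d=4 → +e3, X_1=(5, 1, 3, 1)
t=1: X=(5, 1, 3, 1), d=2 → +e2, X_2=(5, 2, 3, 1)
t=2: X=(5, 2, 3, 1), d=6 → +e4, X_3=(5, 2, 3, 2)
t=3: X=(5, 2, 3, 2), d=7 → -e4, X_4=(5, 2, 3, 1)
t=4: X=(5, 2, 3, 1), d=0 → +e1, X_5=(6, 2, 3, 1)
t=5: X=(6, 2, 3, 1), d=4 → +e3, X_6=(6, 2, 4, 1)
t=6: X=(6, 2, 4, 1), d=3 → -e2, X_7=(6, 1, 4, 1)
t=7: X=(6, 1, 4, 1), d=6 → +e4, X_8=(6, 1, 4, 2)
t=8: X=(6, 1, 4, 2), d=7 → -e4, X_9=(6, 1, 4, 1)
t=9: X=(6, 1, 4, 1), d=3 → -e2, X_10=(6, 0, 4, 1)
t=10: X=(6, 0, 4, 1), d=0 → +e1, X_11=(7, 0, 4, 1)
t=11: X=(7, 0, 4, 1), d=4 → +e3, X_12=(7, 0, 5, 1)
t=12: X=(7, 0, 5, 1), d=2 → +e2, X_13=(7, 1, 5, 1)
t=13: X=(7, 1, 5, 1), d=1 → -e1, X_14=(6, 1, 5, 1)
t=14: X=(6, 1, 5, 1), d=2 → +e2, X_15=(6, 2, 5, 1)
t=15: X=(6, 2, 5, 1), d=5 → -e3, X_16=(6, 2, 4, 1)
t=16: X=(6, 2, 4, 1), d=0 → +e1, X_17=(7, 2, 4, 1)
t=17: X=(7, 2, 4, 1), d=2 → +e2, X_18=(7, 3, 4, 1)


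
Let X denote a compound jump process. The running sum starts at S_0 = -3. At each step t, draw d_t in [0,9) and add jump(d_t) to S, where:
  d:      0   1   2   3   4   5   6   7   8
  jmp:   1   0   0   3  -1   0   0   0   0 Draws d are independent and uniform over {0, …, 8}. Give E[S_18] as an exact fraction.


Outcome values over d=0..8: [1, 0, 0, 3, -1, 0, 0, 0, 0]
Σy = 3, Σy² = 11, M = 9
μ = 3/9 = 1/3,  σ² = 11/9 − (1/3)² = 10/9
E[S_18] = -3 + 18·(1/3) = 3

3


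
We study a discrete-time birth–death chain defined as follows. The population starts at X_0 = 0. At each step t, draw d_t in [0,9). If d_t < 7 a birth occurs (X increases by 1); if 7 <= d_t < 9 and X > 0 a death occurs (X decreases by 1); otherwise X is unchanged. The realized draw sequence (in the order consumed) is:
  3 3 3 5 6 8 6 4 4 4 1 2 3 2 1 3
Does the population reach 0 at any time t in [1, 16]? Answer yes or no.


no

t=0: X=0, d=3 → birth, X_1=1
t=1: X=1, d=3 → birth, X_2=2
t=2: X=2, d=3 → birth, X_3=3
t=3: X=3, d=5 → birth, X_4=4
t=4: X=4, d=6 → birth, X_5=5
t=5: X=5, d=8 → death, X_6=4
t=6: X=4, d=6 → birth, X_7=5
t=7: X=5, d=4 → birth, X_8=6
t=8: X=6, d=4 → birth, X_9=7
t=9: X=7, d=4 → birth, X_10=8
t=10: X=8, d=1 → birth, X_11=9
t=11: X=9, d=2 → birth, X_12=10
t=12: X=10, d=3 → birth, X_13=11
t=13: X=11, d=2 → birth, X_14=12
t=14: X=12, d=1 → birth, X_15=13
t=15: X=13, d=3 → birth, X_16=14


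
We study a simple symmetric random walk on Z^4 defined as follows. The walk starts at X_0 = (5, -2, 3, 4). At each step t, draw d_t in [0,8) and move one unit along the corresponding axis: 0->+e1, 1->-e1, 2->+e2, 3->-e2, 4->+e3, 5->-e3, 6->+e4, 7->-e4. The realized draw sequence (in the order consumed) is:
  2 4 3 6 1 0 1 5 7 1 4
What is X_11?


(3, -2, 4, 4)

t=0: X=(5, -2, 3, 4), d=2 → +e2, X_1=(5, -1, 3, 4)
t=1: X=(5, -1, 3, 4), d=4 → +e3, X_2=(5, -1, 4, 4)
t=2: X=(5, -1, 4, 4), d=3 → -e2, X_3=(5, -2, 4, 4)
t=3: X=(5, -2, 4, 4), d=6 → +e4, X_4=(5, -2, 4, 5)
t=4: X=(5, -2, 4, 5), d=1 → -e1, X_5=(4, -2, 4, 5)
t=5: X=(4, -2, 4, 5), d=0 → +e1, X_6=(5, -2, 4, 5)
t=6: X=(5, -2, 4, 5), d=1 → -e1, X_7=(4, -2, 4, 5)
t=7: X=(4, -2, 4, 5), d=5 → -e3, X_8=(4, -2, 3, 5)
t=8: X=(4, -2, 3, 5), d=7 → -e4, X_9=(4, -2, 3, 4)
t=9: X=(4, -2, 3, 4), d=1 → -e1, X_10=(3, -2, 3, 4)
t=10: X=(3, -2, 3, 4), d=4 → +e3, X_11=(3, -2, 4, 4)


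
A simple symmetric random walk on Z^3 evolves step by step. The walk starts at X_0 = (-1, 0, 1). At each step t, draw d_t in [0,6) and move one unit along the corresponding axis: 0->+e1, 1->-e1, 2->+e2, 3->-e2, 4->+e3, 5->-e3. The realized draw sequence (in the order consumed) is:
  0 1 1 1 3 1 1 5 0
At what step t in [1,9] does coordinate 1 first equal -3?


4

t=0: X=(-1, 0, 1), d=0 → +e1, X_1=(0, 0, 1)
t=1: X=(0, 0, 1), d=1 → -e1, X_2=(-1, 0, 1)
t=2: X=(-1, 0, 1), d=1 → -e1, X_3=(-2, 0, 1)
t=3: X=(-2, 0, 1), d=1 → -e1, X_4=(-3, 0, 1)
t=4: X=(-3, 0, 1), d=3 → -e2, X_5=(-3, -1, 1)
t=5: X=(-3, -1, 1), d=1 → -e1, X_6=(-4, -1, 1)
t=6: X=(-4, -1, 1), d=1 → -e1, X_7=(-5, -1, 1)
t=7: X=(-5, -1, 1), d=5 → -e3, X_8=(-5, -1, 0)
t=8: X=(-5, -1, 0), d=0 → +e1, X_9=(-4, -1, 0)


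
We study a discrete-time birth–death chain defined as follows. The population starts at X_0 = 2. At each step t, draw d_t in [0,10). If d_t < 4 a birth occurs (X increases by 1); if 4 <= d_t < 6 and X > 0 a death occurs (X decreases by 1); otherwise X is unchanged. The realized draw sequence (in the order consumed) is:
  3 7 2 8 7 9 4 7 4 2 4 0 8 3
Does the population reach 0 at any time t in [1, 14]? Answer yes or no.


t=0: X=2, d=3 → birth, X_1=3
t=1: X=3, d=7 → hold, X_2=3
t=2: X=3, d=2 → birth, X_3=4
t=3: X=4, d=8 → hold, X_4=4
t=4: X=4, d=7 → hold, X_5=4
t=5: X=4, d=9 → hold, X_6=4
t=6: X=4, d=4 → death, X_7=3
t=7: X=3, d=7 → hold, X_8=3
t=8: X=3, d=4 → death, X_9=2
t=9: X=2, d=2 → birth, X_10=3
t=10: X=3, d=4 → death, X_11=2
t=11: X=2, d=0 → birth, X_12=3
t=12: X=3, d=8 → hold, X_13=3
t=13: X=3, d=3 → birth, X_14=4

no


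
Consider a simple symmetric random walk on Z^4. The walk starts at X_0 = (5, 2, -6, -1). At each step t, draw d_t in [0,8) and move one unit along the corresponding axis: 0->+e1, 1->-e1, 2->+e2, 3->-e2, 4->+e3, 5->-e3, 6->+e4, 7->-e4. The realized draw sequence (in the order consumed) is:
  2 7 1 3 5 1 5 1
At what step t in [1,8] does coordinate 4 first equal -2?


2

t=0: X=(5, 2, -6, -1), d=2 → +e2, X_1=(5, 3, -6, -1)
t=1: X=(5, 3, -6, -1), d=7 → -e4, X_2=(5, 3, -6, -2)
t=2: X=(5, 3, -6, -2), d=1 → -e1, X_3=(4, 3, -6, -2)
t=3: X=(4, 3, -6, -2), d=3 → -e2, X_4=(4, 2, -6, -2)
t=4: X=(4, 2, -6, -2), d=5 → -e3, X_5=(4, 2, -7, -2)
t=5: X=(4, 2, -7, -2), d=1 → -e1, X_6=(3, 2, -7, -2)
t=6: X=(3, 2, -7, -2), d=5 → -e3, X_7=(3, 2, -8, -2)
t=7: X=(3, 2, -8, -2), d=1 → -e1, X_8=(2, 2, -8, -2)


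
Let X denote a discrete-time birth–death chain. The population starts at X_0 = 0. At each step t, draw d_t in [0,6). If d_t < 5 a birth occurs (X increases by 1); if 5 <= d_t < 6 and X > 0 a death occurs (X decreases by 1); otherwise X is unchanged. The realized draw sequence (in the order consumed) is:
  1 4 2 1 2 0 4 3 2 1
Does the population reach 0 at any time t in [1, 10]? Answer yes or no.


t=0: X=0, d=1 → birth, X_1=1
t=1: X=1, d=4 → birth, X_2=2
t=2: X=2, d=2 → birth, X_3=3
t=3: X=3, d=1 → birth, X_4=4
t=4: X=4, d=2 → birth, X_5=5
t=5: X=5, d=0 → birth, X_6=6
t=6: X=6, d=4 → birth, X_7=7
t=7: X=7, d=3 → birth, X_8=8
t=8: X=8, d=2 → birth, X_9=9
t=9: X=9, d=1 → birth, X_10=10

no


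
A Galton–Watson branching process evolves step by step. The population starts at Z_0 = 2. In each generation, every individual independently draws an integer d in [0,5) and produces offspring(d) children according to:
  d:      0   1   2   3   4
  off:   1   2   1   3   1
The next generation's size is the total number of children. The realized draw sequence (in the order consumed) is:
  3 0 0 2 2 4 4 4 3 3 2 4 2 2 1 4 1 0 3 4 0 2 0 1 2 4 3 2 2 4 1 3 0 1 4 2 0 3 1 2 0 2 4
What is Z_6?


gen 0: Z_0=2, draws=[3, 0], offspring=[3, 1], Z_1=4
gen 1: Z_1=4, draws=[0, 2, 2, 4], offspring=[1, 1, 1, 1], Z_2=4
gen 2: Z_2=4, draws=[4, 4, 3, 3], offspring=[1, 1, 3, 3], Z_3=8
gen 3: Z_3=8, draws=[2, 4, 2, 2, 1, 4, 1, 0], offspring=[1, 1, 1, 1, 2, 1, 2, 1], Z_4=10
gen 4: Z_4=10, draws=[3, 4, 0, 2, 0, 1, 2, 4, 3, 2], offspring=[3, 1, 1, 1, 1, 2, 1, 1, 3, 1], Z_5=15
gen 5: Z_5=15, draws=[2, 4, 1, 3, 0, 1, 4, 2, 0, 3, 1, 2, 0, 2, 4], offspring=[1, 1, 2, 3, 1, 2, 1, 1, 1, 3, 2, 1, 1, 1, 1], Z_6=22

22


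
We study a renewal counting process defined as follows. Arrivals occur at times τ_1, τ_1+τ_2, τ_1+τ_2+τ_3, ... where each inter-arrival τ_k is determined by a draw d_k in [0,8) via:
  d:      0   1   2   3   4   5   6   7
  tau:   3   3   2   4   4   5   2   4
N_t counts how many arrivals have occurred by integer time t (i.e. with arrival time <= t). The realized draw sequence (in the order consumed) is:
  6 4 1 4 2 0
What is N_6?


draw d_1=6: τ_1=2, arrival time A_1=2
draw d_2=4: τ_2=4, arrival time A_2=6
draw d_3=1: τ_3=3, arrival time A_3=9
draw d_4=4: τ_4=4, arrival time A_4=13
draw d_5=2: τ_5=2, arrival time A_5=15
draw d_6=0: τ_6=3, arrival time A_6=18
N_t over t=0..6: 0:0 1:0 2:1 3:1 4:1 5:1 6:2

2


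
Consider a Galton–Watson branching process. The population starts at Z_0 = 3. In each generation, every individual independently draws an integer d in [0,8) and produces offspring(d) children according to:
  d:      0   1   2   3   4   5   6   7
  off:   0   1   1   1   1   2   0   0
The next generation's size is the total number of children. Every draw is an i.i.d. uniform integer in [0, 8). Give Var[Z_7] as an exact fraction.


Outcome values over d=0..7: [0, 1, 1, 1, 1, 2, 0, 0]
Σy = 6, Σy² = 8, M = 8
μ = 6/8 = 3/4,  σ² = 8/8 − (3/4)² = 7/16
V_0 = 0, E_0 = 3
V_1 = 7/16·E_0 + (3/4)²·V_0 = 21/16;  E_1 = 9/4
V_2 = 7/16·E_1 + (3/4)²·V_1 = 441/256;  E_2 = 27/16
V_3 = 7/16·E_2 + (3/4)²·V_2 = 6993/4096;  E_3 = 81/64
V_4 = 7/16·E_3 + (3/4)²·V_3 = 99225/65536;  E_4 = 243/256
V_5 = 7/16·E_4 + (3/4)²·V_4 = 1328481/1048576;  E_5 = 729/1024
V_6 = 7/16·E_5 + (3/4)²·V_5 = 17181801/16777216;  E_6 = 2187/4096
V_7 = 7/16·E_6 + (3/4)²·V_6 = 217341873/268435456;  E_7 = 6561/16384

217341873/268435456


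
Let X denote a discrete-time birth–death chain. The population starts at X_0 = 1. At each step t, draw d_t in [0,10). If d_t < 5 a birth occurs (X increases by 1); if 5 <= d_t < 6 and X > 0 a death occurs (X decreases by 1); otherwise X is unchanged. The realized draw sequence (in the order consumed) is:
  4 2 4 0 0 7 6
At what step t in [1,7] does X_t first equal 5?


t=0: X=1, d=4 → birth, X_1=2
t=1: X=2, d=2 → birth, X_2=3
t=2: X=3, d=4 → birth, X_3=4
t=3: X=4, d=0 → birth, X_4=5
t=4: X=5, d=0 → birth, X_5=6
t=5: X=6, d=7 → hold, X_6=6
t=6: X=6, d=6 → hold, X_7=6

4


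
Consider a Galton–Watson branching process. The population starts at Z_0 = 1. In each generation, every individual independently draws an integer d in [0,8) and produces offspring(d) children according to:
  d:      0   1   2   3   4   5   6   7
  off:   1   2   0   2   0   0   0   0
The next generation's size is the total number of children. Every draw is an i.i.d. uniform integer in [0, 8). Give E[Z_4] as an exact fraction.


Outcome values over d=0..7: [1, 2, 0, 2, 0, 0, 0, 0]
Σy = 5, Σy² = 9, M = 8
μ = 5/8 = 5/8,  σ² = 9/8 − (5/8)² = 47/64
E[Z_0] = 1
E[Z_1] = 5/8·E[Z_0] = 5/8
E[Z_2] = 5/8·E[Z_1] = 25/64
E[Z_3] = 5/8·E[Z_2] = 125/512
E[Z_4] = 5/8·E[Z_3] = 625/4096

625/4096


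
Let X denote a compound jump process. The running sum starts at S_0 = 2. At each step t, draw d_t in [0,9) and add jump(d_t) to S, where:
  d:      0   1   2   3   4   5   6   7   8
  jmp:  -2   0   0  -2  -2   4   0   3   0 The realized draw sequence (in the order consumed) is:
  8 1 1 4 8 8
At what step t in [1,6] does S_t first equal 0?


t=0: S=2, d=8, jump=0, S_1=2
t=1: S=2, d=1, jump=0, S_2=2
t=2: S=2, d=1, jump=0, S_3=2
t=3: S=2, d=4, jump=-2, S_4=0
t=4: S=0, d=8, jump=0, S_5=0
t=5: S=0, d=8, jump=0, S_6=0

4
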